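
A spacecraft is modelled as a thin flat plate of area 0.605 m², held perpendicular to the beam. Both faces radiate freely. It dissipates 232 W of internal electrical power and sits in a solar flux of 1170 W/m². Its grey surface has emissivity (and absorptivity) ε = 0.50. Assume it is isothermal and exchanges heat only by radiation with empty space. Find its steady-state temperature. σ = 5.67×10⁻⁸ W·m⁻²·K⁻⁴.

At steady state, absorbed solar power + internal power = radiated power.
Absorbed: α·S·A_cross = 0.50·1170·0.6050 = 353.9 W (cross-section A).
Total input = 353.9 + 232 = 585.9 W.
Radiated: εσ·A_surf·T⁴ with A_surf = 2A = 1.210 m².
T⁴ = 585.9/(0.50·5.67×10⁻⁸·1.210) = 1.708×10¹⁰ K⁴.

T ≈ 362 K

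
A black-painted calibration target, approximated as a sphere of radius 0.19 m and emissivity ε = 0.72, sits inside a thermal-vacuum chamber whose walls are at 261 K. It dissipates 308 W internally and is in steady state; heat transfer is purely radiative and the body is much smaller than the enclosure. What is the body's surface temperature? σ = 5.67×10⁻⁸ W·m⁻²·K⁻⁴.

T ≈ 382 K

For a small grey body in a large enclosure, net radiated power = εσA(T⁴ − T_w⁴).
Steady state: P = εσA(T⁴ − T_w⁴) with A = 4πr² = 0.4536 m².
T⁴ = P/(εσA) + T_w⁴ = 308/(0.72·5.67×10⁻⁸·0.4536) + (261)⁴
    = 1.663×10¹⁰ + 4.640×10⁹ = 2.127×10¹⁰ K⁴.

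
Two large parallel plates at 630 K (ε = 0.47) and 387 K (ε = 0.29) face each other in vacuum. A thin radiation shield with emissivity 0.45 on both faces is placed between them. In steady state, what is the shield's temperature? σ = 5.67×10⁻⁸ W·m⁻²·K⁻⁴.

T_s ≈ 564 K

In steady state the net flux on the hot side equals that on the cold side.
σ(T₁⁴−T_s⁴)/D₁ = σ(T_s⁴−T₂⁴)/D₂, with D₁ = 1/ε₁+1/ε_s−1 = 3.350, D₂ = 1/ε_s+1/ε₂−1 = 4.670.
Solve for T_s⁴: T_s⁴ = (D₂·T₁⁴ + D₁·T₂⁴)/(D₁+D₂) = 1.011×10¹¹ K⁴.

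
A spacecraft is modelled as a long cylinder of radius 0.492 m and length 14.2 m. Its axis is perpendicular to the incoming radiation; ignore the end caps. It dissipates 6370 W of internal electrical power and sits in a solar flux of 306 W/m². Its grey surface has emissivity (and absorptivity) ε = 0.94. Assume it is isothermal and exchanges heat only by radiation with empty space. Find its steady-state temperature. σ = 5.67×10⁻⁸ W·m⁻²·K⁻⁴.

At steady state, absorbed solar power + internal power = radiated power.
Absorbed: α·S·A_cross = 0.94·306·13.97 = 4019 W (cross-section 2rL).
Total input = 4019 + 6370 = 10390 W.
Radiated: εσ·A_surf·T⁴ with A_surf = 2πrL = 43.90 m².
T⁴ = 10390/(0.94·5.67×10⁻⁸·43.90) = 4.441×10⁹ K⁴.

T ≈ 258 K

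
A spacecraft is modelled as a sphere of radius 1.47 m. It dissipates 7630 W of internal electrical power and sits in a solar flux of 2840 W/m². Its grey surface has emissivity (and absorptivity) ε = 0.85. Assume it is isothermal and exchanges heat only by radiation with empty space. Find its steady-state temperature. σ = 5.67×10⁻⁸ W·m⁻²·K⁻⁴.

T ≈ 368 K

At steady state, absorbed solar power + internal power = radiated power.
Absorbed: α·S·A_cross = 0.85·2840·6.789 = 16390 W (cross-section πr²).
Total input = 16390 + 7630 = 24020 W.
Radiated: εσ·A_surf·T⁴ with A_surf = 4πr² = 27.15 m².
T⁴ = 24020/(0.85·5.67×10⁻⁸·27.15) = 1.835×10¹⁰ K⁴.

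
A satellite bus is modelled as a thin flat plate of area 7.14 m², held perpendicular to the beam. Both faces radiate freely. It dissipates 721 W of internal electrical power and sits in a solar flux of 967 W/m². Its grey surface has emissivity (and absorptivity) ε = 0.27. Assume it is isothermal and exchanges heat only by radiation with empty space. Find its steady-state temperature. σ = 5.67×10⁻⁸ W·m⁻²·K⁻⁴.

At steady state, absorbed solar power + internal power = radiated power.
Absorbed: α·S·A_cross = 0.27·967·7.140 = 1864 W (cross-section A).
Total input = 1864 + 721 = 2585 W.
Radiated: εσ·A_surf·T⁴ with A_surf = 2A = 14.28 m².
T⁴ = 2585/(0.27·5.67×10⁻⁸·14.28) = 1.183×10¹⁰ K⁴.

T ≈ 330 K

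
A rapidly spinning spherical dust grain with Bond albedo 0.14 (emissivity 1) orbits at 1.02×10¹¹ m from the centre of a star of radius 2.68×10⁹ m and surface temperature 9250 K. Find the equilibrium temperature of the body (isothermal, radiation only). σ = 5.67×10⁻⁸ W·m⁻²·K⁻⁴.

T ≈ 1020 K

The star's surface emits σT_*⁴; at distance d the flux is S = σT_*⁴(R_*/d)².
S = 5.67×10⁻⁸·(9250)⁴·(2.68×10⁹/1.02×10¹¹)² = 2.866×10⁵ W/m².
For an isothermal sphere T⁴ = (1−a)S/(4σ) = 1.087×10¹² K⁴.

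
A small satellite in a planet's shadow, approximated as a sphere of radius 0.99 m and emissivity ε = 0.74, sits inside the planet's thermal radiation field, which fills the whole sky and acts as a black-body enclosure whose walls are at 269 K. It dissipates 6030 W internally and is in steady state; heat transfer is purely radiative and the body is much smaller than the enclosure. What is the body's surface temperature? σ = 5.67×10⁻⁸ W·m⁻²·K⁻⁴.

For a small grey body in a large enclosure, net radiated power = εσA(T⁴ − T_w⁴).
Steady state: P = εσA(T⁴ − T_w⁴) with A = 4πr² = 12.32 m².
T⁴ = P/(εσA) + T_w⁴ = 6030/(0.74·5.67×10⁻⁸·12.32) + (269)⁴
    = 1.167×10¹⁰ + 5.236×10⁹ = 1.690×10¹⁰ K⁴.

T ≈ 361 K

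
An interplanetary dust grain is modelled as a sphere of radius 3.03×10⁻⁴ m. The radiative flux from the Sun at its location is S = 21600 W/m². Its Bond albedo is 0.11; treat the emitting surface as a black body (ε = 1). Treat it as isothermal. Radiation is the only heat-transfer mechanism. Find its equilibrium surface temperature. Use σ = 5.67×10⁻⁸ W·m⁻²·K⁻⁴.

T ≈ 540 K

At equilibrium, absorbed power = emitted power.
Absorbing cross-section = πr² = 2.884×10⁻⁷ m²; emitting surface = 4πr² = 1.154×10⁻⁶ m² (ratio 4).
(1−a)S·A_cross = εσ·A_surf·T⁴  ⇒  T⁴ = (1−a)S/(4σ).
T⁴ = 0.890·21600/(4·5.67×10⁻⁸) = 8.476×10¹⁰ K⁴.
T = (8.476×10¹⁰)^(1/4).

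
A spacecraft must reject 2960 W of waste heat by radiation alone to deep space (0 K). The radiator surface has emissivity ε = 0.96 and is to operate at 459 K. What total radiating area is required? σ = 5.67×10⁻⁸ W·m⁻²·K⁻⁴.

P = εσA T⁴ ⇒ A = P/(εσT⁴).
T⁴ = 4.439×10¹⁰ K⁴.
A = 2960/(0.96 × 5.67×10⁻⁸ × 4.439×10¹⁰).

A ≈ 1.23 m²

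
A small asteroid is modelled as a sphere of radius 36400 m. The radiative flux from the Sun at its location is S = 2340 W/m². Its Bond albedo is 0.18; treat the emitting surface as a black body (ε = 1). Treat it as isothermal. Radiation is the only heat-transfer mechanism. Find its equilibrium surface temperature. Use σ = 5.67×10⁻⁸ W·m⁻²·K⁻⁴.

T ≈ 303 K

At equilibrium, absorbed power = emitted power.
Absorbing cross-section = πr² = 4.162×10⁹ m²; emitting surface = 4πr² = 1.665×10¹⁰ m² (ratio 4).
(1−a)S·A_cross = εσ·A_surf·T⁴  ⇒  T⁴ = (1−a)S/(4σ).
T⁴ = 0.820·2340/(4·5.67×10⁻⁸) = 8.460×10⁹ K⁴.
T = (8.460×10⁹)^(1/4).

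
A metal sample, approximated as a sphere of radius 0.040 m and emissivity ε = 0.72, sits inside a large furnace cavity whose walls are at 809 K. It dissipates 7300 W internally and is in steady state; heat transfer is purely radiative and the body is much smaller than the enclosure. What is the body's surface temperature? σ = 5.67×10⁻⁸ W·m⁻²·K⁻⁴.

For a small grey body in a large enclosure, net radiated power = εσA(T⁴ − T_w⁴).
Steady state: P = εσA(T⁴ − T_w⁴) with A = 4πr² = 0.02011 m².
T⁴ = P/(εσA) + T_w⁴ = 7300/(0.72·5.67×10⁻⁸·0.02011) + (809)⁴
    = 8.894×10¹² + 4.283×10¹¹ = 9.322×10¹² K⁴.

T ≈ 1750 K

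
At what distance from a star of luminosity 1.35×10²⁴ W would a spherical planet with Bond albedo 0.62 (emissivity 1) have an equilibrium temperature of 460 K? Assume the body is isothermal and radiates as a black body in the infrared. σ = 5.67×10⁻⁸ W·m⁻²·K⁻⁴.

d ≈ 2.01×10⁹ m

For an isothermal black-emitting sphere, (1−a)S·πr² = σ·4πr²·T⁴ ⇒ S = 4σT⁴/(1−a).
S = 4·5.67×10⁻⁸·(460)⁴/0.380 = 26720 W/m².
Flux falls as S = L/(4πd²), so d = √(L/(4πS)) = √(1.35×10²⁴/(4π·26720)).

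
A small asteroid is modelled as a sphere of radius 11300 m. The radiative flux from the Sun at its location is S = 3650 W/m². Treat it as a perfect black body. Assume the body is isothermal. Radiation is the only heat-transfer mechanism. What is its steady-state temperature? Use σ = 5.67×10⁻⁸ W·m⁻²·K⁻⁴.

At equilibrium, absorbed power = emitted power.
Absorbing cross-section = πr² = 4.011×10⁸ m²; emitting surface = 4πr² = 1.605×10⁹ m² (ratio 4).
S·A_cross = εσ·A_surf·T⁴  ⇒  T⁴ = S/(4σ).
T⁴ = 1.00·3650/(4·5.67×10⁻⁸) = 1.609×10¹⁰ K⁴.
T = (1.609×10¹⁰)^(1/4).

T ≈ 356 K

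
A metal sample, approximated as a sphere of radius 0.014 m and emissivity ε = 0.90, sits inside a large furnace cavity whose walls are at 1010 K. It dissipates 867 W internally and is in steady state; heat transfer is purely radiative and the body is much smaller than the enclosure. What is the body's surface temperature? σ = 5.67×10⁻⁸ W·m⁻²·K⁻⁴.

T ≈ 1680 K

For a small grey body in a large enclosure, net radiated power = εσA(T⁴ − T_w⁴).
Steady state: P = εσA(T⁴ − T_w⁴) with A = 4πr² = 0.002463 m².
T⁴ = P/(εσA) + T_w⁴ = 867/(0.90·5.67×10⁻⁸·0.002463) + (1010)⁴
    = 6.898×10¹² + 1.041×10¹² = 7.939×10¹² K⁴.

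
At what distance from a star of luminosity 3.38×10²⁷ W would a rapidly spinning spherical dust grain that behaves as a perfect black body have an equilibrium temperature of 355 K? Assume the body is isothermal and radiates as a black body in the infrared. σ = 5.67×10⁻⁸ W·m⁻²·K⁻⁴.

d ≈ 2.73×10¹¹ m

For an isothermal black-emitting sphere, (1−a)S·πr² = σ·4πr²·T⁴ ⇒ S = 4σT⁴/(1−a).
S = 4·5.67×10⁻⁸·(355)⁴/1.00 = 3602 W/m².
Flux falls as S = L/(4πd²), so d = √(L/(4πS)) = √(3.38×10²⁷/(4π·3602)).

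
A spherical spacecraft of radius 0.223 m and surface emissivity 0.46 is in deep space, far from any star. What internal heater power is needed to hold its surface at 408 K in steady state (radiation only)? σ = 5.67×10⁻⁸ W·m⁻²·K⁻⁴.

P = εσ·4πr²·T⁴.
4πr² = 0.6249 m²; T⁴ = 2.771×10¹⁰ K⁴.
P = 0.46·5.67×10⁻⁸·0.6249·2.771×10¹⁰.

P ≈ 452 W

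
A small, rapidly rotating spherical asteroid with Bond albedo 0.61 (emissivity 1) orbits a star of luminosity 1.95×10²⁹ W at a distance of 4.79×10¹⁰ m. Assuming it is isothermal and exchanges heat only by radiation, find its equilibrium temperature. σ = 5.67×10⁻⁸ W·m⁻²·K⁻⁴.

T ≈ 1850 K

First find the stellar flux at distance d: S = L/(4πd²) = 1.95×10²⁹/(4π·(4.79×10¹⁰)²) = 6.763×10⁶ W/m².
For an isothermal sphere, absorbed (1−a)S·πr² = emitted σ·4πr²·T⁴, so T⁴ = (1−a)S/(4σ).
T⁴ = 0.390·6.763×10⁶/(4·5.67×10⁻⁸) = 1.163×10¹³ K⁴.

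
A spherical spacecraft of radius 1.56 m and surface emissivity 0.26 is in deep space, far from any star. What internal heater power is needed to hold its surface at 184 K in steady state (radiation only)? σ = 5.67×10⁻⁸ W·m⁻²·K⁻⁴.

P ≈ 517 W

P = εσ·4πr²·T⁴.
4πr² = 30.58 m²; T⁴ = 1.146×10⁹ K⁴.
P = 0.26·5.67×10⁻⁸·30.58·1.146×10⁹.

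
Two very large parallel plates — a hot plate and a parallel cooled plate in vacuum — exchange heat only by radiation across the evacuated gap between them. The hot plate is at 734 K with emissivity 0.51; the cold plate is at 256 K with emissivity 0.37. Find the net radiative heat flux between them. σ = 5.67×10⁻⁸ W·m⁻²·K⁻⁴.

q ≈ 4430 W/m²

For two infinite grey parallel plates, q = σ(T₁⁴ − T₂⁴)/(1/ε₁ + 1/ε₂ − 1).
T₁⁴ − T₂⁴ = 2.903×10¹¹ − 4.295×10⁹ = 2.860×10¹¹ K⁴.
1/ε₁ + 1/ε₂ − 1 = 1.961 + 2.703 − 1 = 3.663.
q = 5.67×10⁻⁸ × 2.860×10¹¹ / 3.663.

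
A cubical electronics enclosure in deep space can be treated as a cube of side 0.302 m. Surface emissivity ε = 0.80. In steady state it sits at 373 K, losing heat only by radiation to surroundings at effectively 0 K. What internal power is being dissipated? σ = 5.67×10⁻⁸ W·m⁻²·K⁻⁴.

P ≈ 480 W

Steady state: P = εσA T⁴.
A = 6L² = 0.5472 m²; T⁴ = (373)⁴ = 1.936×10¹⁰ K⁴.
P = 0.80 × 5.67×10⁻⁸ × 0.5472 × 1.936×10¹⁰.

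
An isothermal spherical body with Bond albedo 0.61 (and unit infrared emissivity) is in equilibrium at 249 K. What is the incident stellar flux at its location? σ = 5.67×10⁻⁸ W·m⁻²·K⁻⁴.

S ≈ 2240 W/m²

(1−a)S·πr² = σ·4πr²·T⁴ ⇒ S = 4σT⁴/(1−a).
S = 4·5.67×10⁻⁸·3.844×10⁹/0.390.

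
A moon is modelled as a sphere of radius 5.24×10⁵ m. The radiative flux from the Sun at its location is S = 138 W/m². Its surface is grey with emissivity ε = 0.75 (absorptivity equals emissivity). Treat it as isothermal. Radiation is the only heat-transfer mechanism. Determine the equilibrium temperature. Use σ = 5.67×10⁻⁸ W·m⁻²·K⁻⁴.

T ≈ 157 K

At equilibrium, absorbed power = emitted power.
Absorbing cross-section = πr² = 8.626×10¹¹ m²; emitting surface = 4πr² = 3.450×10¹² m² (ratio 4).
εS·A_cross = εσ·A_surf·T⁴  ⇒  T⁴ = S/(4σ)   (ε cancels).
T⁴ = 138/(4·5.67×10⁻⁸) = 6.085×10⁸ K⁴.
T = (6.085×10⁸)^(1/4).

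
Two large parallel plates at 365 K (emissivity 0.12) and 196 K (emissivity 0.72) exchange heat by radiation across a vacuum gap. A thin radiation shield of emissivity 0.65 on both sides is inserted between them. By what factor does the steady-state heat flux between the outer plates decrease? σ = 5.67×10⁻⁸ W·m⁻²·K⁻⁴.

Without shield: q₀ = σΔ(T⁴)/(1/ε₁+1/ε₂−1) with denominator 8.722.
With shield the two gaps are in series; the resistances add: (1/ε₁+1/ε_s−1)+(1/ε_s+1/ε₂−1) = 8.872+1.927 = 10.80.
Heat-flux ratio q₀/q = 10.80/8.722.

factor ≈ 1.24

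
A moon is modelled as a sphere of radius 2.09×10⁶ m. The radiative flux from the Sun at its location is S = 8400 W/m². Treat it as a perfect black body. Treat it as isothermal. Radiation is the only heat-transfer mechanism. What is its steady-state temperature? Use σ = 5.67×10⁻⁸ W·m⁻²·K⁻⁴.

At equilibrium, absorbed power = emitted power.
Absorbing cross-section = πr² = 1.372×10¹³ m²; emitting surface = 4πr² = 5.489×10¹³ m² (ratio 4).
S·A_cross = εσ·A_surf·T⁴  ⇒  T⁴ = S/(4σ).
T⁴ = 1.00·8400/(4·5.67×10⁻⁸) = 3.704×10¹⁰ K⁴.
T = (3.704×10¹⁰)^(1/4).

T ≈ 439 K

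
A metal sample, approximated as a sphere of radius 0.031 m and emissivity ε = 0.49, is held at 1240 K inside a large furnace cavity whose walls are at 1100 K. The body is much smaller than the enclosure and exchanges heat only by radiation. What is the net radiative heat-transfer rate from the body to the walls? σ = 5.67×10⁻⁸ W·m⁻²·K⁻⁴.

P_net ≈ 302 W

For a small grey body in a large enclosure: P_net = εσA(T_body⁴ − T_wall⁴).
A = 4πr² = 0.01208 m²; T_body⁴ − T_wall⁴ = 2.364×10¹² − 1.464×10¹² = 9.001×10¹¹ K⁴.
|P_net| = 0.49·5.67×10⁻⁸·0.01208·9.001×10¹¹.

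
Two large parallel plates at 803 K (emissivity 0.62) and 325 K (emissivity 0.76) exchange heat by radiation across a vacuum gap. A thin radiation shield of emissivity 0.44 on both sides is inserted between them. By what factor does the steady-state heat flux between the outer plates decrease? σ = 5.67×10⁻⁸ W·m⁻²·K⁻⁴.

factor ≈ 2.84

Without shield: q₀ = σΔ(T⁴)/(1/ε₁+1/ε₂−1) with denominator 1.929.
With shield the two gaps are in series; the resistances add: (1/ε₁+1/ε_s−1)+(1/ε_s+1/ε₂−1) = 2.886+2.589 = 5.474.
Heat-flux ratio q₀/q = 5.474/1.929.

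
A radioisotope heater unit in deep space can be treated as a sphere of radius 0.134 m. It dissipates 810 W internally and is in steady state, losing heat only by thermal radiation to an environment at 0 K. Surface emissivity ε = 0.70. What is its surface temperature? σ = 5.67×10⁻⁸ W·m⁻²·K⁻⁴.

T ≈ 548 K

Steady state: internal power = radiated power, P = εσA T⁴.
Radiating area A = 4πr² = 0.2256 m².
T⁴ = P/(εσA) = 810/(0.70·5.67×10⁻⁸·0.2256) = 9.044×10¹⁰ K⁴.
T = (9.044×10¹⁰)^(1/4).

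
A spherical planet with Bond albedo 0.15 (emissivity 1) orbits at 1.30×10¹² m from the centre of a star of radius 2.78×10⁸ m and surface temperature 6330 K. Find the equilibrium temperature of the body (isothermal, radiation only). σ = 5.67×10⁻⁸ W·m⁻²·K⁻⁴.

T ≈ 62.8 K

The star's surface emits σT_*⁴; at distance d the flux is S = σT_*⁴(R_*/d)².
S = 5.67×10⁻⁸·(6330)⁴·(2.78×10⁸/1.30×10¹²)² = 4.163 W/m².
For an isothermal sphere T⁴ = (1−a)S/(4σ) = 1.560×10⁷ K⁴.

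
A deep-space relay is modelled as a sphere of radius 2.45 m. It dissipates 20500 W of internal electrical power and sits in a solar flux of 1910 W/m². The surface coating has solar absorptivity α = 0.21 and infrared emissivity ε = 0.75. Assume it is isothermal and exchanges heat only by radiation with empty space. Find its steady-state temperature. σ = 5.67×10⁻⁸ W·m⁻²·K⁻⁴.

T ≈ 306 K

At steady state, absorbed solar power + internal power = radiated power.
Absorbed: α·S·A_cross = 0.21·1910·18.86 = 7564 W (cross-section πr²).
Total input = 7564 + 20500 = 28060 W.
Radiated: εσ·A_surf·T⁴ with A_surf = 4πr² = 75.43 m².
T⁴ = 28060/(0.75·5.67×10⁻⁸·75.43) = 8.749×10⁹ K⁴.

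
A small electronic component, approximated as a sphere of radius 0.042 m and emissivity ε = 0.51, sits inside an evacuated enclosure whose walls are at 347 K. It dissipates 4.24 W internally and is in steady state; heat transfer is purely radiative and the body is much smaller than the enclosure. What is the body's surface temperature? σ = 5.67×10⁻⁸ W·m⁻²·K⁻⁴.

For a small grey body in a large enclosure, net radiated power = εσA(T⁴ − T_w⁴).
Steady state: P = εσA(T⁴ − T_w⁴) with A = 4πr² = 0.02217 m².
T⁴ = P/(εσA) + T_w⁴ = 4.24/(0.51·5.67×10⁻⁸·0.02217) + (347)⁴
    = 6.615×10⁹ + 1.450×10¹⁰ = 2.111×10¹⁰ K⁴.

T ≈ 381 K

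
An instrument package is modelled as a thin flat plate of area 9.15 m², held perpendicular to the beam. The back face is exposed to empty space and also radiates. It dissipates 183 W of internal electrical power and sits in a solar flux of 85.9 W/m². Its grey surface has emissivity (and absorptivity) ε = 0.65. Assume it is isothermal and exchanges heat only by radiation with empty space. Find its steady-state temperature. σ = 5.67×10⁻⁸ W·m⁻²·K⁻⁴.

T ≈ 179 K

At steady state, absorbed solar power + internal power = radiated power.
Absorbed: α·S·A_cross = 0.65·85.9·9.150 = 510.9 W (cross-section A).
Total input = 510.9 + 183 = 693.9 W.
Radiated: εσ·A_surf·T⁴ with A_surf = 2A = 18.30 m².
T⁴ = 693.9/(0.65·5.67×10⁻⁸·18.30) = 1.029×10⁹ K⁴.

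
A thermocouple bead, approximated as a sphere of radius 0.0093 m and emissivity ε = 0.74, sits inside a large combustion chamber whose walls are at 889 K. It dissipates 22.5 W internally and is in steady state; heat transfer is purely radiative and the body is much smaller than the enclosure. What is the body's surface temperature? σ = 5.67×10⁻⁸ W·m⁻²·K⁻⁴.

T ≈ 1030 K

For a small grey body in a large enclosure, net radiated power = εσA(T⁴ − T_w⁴).
Steady state: P = εσA(T⁴ − T_w⁴) with A = 4πr² = 0.001087 m².
T⁴ = P/(εσA) + T_w⁴ = 22.5/(0.74·5.67×10⁻⁸·0.001087) + (889)⁴
    = 4.934×10¹¹ + 6.246×10¹¹ = 1.118×10¹² K⁴.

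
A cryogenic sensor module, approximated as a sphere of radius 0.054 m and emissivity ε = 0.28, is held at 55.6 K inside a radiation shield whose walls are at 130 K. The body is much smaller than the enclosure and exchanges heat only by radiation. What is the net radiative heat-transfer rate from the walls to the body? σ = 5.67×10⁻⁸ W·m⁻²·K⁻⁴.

P_net ≈ 0.161 W

For a small grey body in a large enclosure: P_net = εσA(T_body⁴ − T_wall⁴).
A = 4πr² = 0.03664 m²; T_body⁴ − T_wall⁴ = 9.557×10⁶ − 2.856×10⁸ = -2.761×10⁸ K⁴.
|P_net| = 0.28·5.67×10⁻⁸·0.03664·2.761×10⁸.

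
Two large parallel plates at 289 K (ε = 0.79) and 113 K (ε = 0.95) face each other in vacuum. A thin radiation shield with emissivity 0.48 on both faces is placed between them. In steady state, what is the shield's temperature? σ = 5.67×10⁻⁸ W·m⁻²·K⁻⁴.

In steady state the net flux on the hot side equals that on the cold side.
σ(T₁⁴−T_s⁴)/D₁ = σ(T_s⁴−T₂⁴)/D₂, with D₁ = 1/ε₁+1/ε_s−1 = 2.349, D₂ = 1/ε_s+1/ε₂−1 = 2.136.
Solve for T_s⁴: T_s⁴ = (D₂·T₁⁴ + D₁·T₂⁴)/(D₁+D₂) = 3.407×10⁹ K⁴.

T_s ≈ 242 K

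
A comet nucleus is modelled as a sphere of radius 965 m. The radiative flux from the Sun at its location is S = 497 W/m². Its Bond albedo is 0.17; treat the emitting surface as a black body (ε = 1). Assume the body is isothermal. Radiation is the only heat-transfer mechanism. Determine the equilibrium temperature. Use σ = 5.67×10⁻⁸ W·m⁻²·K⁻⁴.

T ≈ 207 K

At equilibrium, absorbed power = emitted power.
Absorbing cross-section = πr² = 2.926×10⁶ m²; emitting surface = 4πr² = 1.170×10⁷ m² (ratio 4).
(1−a)S·A_cross = εσ·A_surf·T⁴  ⇒  T⁴ = (1−a)S/(4σ).
T⁴ = 0.830·497/(4·5.67×10⁻⁸) = 1.819×10⁹ K⁴.
T = (1.819×10⁹)^(1/4).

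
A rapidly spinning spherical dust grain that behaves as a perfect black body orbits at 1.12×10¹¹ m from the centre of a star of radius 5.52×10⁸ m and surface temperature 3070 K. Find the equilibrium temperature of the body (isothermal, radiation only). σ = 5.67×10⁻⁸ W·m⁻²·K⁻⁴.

T ≈ 152 K

The star's surface emits σT_*⁴; at distance d the flux is S = σT_*⁴(R_*/d)².
S = 5.67×10⁻⁸·(3070)⁴·(5.52×10⁸/1.12×10¹¹)² = 122.3 W/m².
For an isothermal sphere T⁴ = (1−a)S/(4σ) = 5.394×10⁸ K⁴.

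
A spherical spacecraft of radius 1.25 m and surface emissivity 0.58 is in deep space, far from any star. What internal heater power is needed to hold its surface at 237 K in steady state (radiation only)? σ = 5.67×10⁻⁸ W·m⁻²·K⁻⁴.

P ≈ 2040 W

P = εσ·4πr²·T⁴.
4πr² = 19.63 m²; T⁴ = 3.155×10⁹ K⁴.
P = 0.58·5.67×10⁻⁸·19.63·3.155×10⁹.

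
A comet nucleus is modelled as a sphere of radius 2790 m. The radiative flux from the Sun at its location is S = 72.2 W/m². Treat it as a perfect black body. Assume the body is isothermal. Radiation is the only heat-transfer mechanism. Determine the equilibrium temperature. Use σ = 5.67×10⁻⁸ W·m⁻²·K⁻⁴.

T ≈ 134 K

At equilibrium, absorbed power = emitted power.
Absorbing cross-section = πr² = 2.445×10⁷ m²; emitting surface = 4πr² = 9.782×10⁷ m² (ratio 4).
S·A_cross = εσ·A_surf·T⁴  ⇒  T⁴ = S/(4σ).
T⁴ = 1.00·72.2/(4·5.67×10⁻⁸) = 3.183×10⁸ K⁴.
T = (3.183×10⁸)^(1/4).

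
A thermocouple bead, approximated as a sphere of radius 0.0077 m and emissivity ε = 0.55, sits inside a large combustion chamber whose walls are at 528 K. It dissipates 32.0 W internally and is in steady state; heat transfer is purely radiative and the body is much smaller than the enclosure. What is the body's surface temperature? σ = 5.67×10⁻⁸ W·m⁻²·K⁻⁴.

For a small grey body in a large enclosure, net radiated power = εσA(T⁴ − T_w⁴).
Steady state: P = εσA(T⁴ − T_w⁴) with A = 4πr² = 7.451×10⁻⁴ m².
T⁴ = P/(εσA) + T_w⁴ = 32.0/(0.55·5.67×10⁻⁸·7.451×10⁻⁴) + (528)⁴
    = 1.377×10¹² + 7.772×10¹⁰ = 1.455×10¹² K⁴.

T ≈ 1100 K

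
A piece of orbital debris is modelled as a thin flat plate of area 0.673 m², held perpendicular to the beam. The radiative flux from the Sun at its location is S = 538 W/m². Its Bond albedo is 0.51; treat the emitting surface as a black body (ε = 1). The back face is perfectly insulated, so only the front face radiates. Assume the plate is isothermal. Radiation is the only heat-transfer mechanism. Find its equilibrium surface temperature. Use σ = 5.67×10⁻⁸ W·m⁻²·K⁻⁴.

T ≈ 261 K

At equilibrium, absorbed power = emitted power.
Absorbing cross-section = A = 0.6730 m²; emitting surface = A = 0.6730 m² (ratio 1).
(1−a)S·A_cross = εσ·A_surf·T⁴  ⇒  T⁴ = (1−a)S/(1σ).
T⁴ = 0.490·538/(1·5.67×10⁻⁸) = 4.649×10⁹ K⁴.
T = (4.649×10⁹)^(1/4).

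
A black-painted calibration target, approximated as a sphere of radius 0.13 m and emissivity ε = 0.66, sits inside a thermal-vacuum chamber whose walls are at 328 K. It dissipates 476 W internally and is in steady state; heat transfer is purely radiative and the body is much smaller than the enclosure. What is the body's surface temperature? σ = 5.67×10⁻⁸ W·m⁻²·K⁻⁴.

For a small grey body in a large enclosure, net radiated power = εσA(T⁴ − T_w⁴).
Steady state: P = εσA(T⁴ − T_w⁴) with A = 4πr² = 0.2124 m².
T⁴ = P/(εσA) + T_w⁴ = 476/(0.66·5.67×10⁻⁸·0.2124) + (328)⁴
    = 5.989×10¹⁰ + 1.157×10¹⁰ = 7.147×10¹⁰ K⁴.

T ≈ 517 K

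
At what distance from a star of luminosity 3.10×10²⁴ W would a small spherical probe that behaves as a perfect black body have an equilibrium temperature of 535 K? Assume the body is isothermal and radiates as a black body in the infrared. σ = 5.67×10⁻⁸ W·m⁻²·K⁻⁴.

d ≈ 3.64×10⁹ m

For an isothermal black-emitting sphere, (1−a)S·πr² = σ·4πr²·T⁴ ⇒ S = 4σT⁴/(1−a).
S = 4·5.67×10⁻⁸·(535)⁴/1.00 = 18580 W/m².
Flux falls as S = L/(4πd²), so d = √(L/(4πS)) = √(3.10×10²⁴/(4π·18580)).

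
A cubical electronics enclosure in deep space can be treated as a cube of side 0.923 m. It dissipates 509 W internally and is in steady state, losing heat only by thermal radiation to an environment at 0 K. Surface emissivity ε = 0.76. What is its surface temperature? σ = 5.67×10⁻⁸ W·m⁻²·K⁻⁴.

T ≈ 219 K

Steady state: internal power = radiated power, P = εσA T⁴.
Radiating area A = 6L² = 5.112 m².
T⁴ = P/(εσA) = 509/(0.76·5.67×10⁻⁸·5.112) = 2.311×10⁹ K⁴.
T = (2.311×10⁹)^(1/4).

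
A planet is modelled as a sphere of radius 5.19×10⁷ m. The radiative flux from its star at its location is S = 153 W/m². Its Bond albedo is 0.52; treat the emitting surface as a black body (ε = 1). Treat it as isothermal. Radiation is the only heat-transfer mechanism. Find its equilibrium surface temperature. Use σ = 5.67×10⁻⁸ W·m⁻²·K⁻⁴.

At equilibrium, absorbed power = emitted power.
Absorbing cross-section = πr² = 8.462×10¹⁵ m²; emitting surface = 4πr² = 3.385×10¹⁶ m² (ratio 4).
(1−a)S·A_cross = εσ·A_surf·T⁴  ⇒  T⁴ = (1−a)S/(4σ).
T⁴ = 0.480·153/(4·5.67×10⁻⁸) = 3.238×10⁸ K⁴.
T = (3.238×10⁸)^(1/4).

T ≈ 134 K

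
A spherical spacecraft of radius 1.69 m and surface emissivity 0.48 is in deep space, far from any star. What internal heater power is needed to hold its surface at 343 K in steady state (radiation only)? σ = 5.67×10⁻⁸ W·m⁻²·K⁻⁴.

P = εσ·4πr²·T⁴.
4πr² = 35.89 m²; T⁴ = 1.384×10¹⁰ K⁴.
P = 0.48·5.67×10⁻⁸·35.89·1.384×10¹⁰.

P ≈ 13500 W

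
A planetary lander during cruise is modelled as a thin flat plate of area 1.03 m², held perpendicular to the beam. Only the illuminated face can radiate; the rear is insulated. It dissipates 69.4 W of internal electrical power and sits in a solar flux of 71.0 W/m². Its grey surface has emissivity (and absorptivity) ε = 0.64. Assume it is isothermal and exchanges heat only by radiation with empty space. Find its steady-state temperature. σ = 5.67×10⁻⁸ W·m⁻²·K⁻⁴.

At steady state, absorbed solar power + internal power = radiated power.
Absorbed: α·S·A_cross = 0.64·71.0·1.030 = 46.80 W (cross-section A).
Total input = 46.80 + 69.4 = 116.2 W.
Radiated: εσ·A_surf·T⁴ with A_surf = A = 1.030 m².
T⁴ = 116.2/(0.64·5.67×10⁻⁸·1.030) = 3.109×10⁹ K⁴.

T ≈ 236 K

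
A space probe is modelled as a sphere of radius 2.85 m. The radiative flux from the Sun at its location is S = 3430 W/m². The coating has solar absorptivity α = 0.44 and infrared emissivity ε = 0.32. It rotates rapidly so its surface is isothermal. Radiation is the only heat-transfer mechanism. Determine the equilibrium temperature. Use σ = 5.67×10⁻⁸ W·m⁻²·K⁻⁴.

At equilibrium, absorbed power = emitted power.
Absorbing cross-section = πr² = 25.52 m²; emitting surface = 4πr² = 102.1 m² (ratio 4).
αS·A_cross = εσ·A_surf·T⁴  ⇒  T⁴ = αS/(ε·4σ).
T⁴ = 0.440·3430/(0.32·4·5.67×10⁻⁸) = 2.079×10¹⁰ K⁴.
T = (2.079×10¹⁰)^(1/4).

T ≈ 380 K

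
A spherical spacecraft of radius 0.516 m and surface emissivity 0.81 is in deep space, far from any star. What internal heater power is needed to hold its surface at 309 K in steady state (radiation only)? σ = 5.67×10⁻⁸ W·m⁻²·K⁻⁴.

P ≈ 1400 W

P = εσ·4πr²·T⁴.
4πr² = 3.346 m²; T⁴ = 9.117×10⁹ K⁴.
P = 0.81·5.67×10⁻⁸·3.346·9.117×10⁹.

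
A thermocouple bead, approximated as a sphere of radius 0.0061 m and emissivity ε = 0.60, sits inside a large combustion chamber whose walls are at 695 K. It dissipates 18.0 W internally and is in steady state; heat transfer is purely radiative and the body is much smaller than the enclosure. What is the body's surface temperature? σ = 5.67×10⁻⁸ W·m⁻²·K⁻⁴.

T ≈ 1080 K

For a small grey body in a large enclosure, net radiated power = εσA(T⁴ − T_w⁴).
Steady state: P = εσA(T⁴ − T_w⁴) with A = 4πr² = 4.676×10⁻⁴ m².
T⁴ = P/(εσA) + T_w⁴ = 18.0/(0.60·5.67×10⁻⁸·4.676×10⁻⁴) + (695)⁴
    = 1.132×10¹² + 2.333×10¹¹ = 1.365×10¹² K⁴.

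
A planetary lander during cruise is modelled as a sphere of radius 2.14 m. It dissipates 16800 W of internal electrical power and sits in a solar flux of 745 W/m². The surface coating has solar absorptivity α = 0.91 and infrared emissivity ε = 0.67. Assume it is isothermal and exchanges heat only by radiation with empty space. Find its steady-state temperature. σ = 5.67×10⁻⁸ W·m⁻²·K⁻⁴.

T ≈ 332 K

At steady state, absorbed solar power + internal power = radiated power.
Absorbed: α·S·A_cross = 0.91·745·14.39 = 9754 W (cross-section πr²).
Total input = 9754 + 16800 = 26550 W.
Radiated: εσ·A_surf·T⁴ with A_surf = 4πr² = 57.55 m².
T⁴ = 26550/(0.67·5.67×10⁻⁸·57.55) = 1.215×10¹⁰ K⁴.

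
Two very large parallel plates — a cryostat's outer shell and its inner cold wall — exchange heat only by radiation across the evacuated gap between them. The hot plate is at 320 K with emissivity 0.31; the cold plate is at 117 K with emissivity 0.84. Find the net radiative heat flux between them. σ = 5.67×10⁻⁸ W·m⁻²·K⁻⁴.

q ≈ 171 W/m²

For two infinite grey parallel plates, q = σ(T₁⁴ − T₂⁴)/(1/ε₁ + 1/ε₂ − 1).
T₁⁴ − T₂⁴ = 1.049×10¹⁰ − 1.874×10⁸ = 1.030×10¹⁰ K⁴.
1/ε₁ + 1/ε₂ − 1 = 3.226 + 1.190 − 1 = 3.416.
q = 5.67×10⁻⁸ × 1.030×10¹⁰ / 3.416.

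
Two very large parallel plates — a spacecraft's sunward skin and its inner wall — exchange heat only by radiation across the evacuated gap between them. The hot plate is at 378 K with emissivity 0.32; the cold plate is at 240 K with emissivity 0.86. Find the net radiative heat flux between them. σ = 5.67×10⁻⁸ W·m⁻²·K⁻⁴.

q ≈ 295 W/m²

For two infinite grey parallel plates, q = σ(T₁⁴ − T₂⁴)/(1/ε₁ + 1/ε₂ − 1).
T₁⁴ − T₂⁴ = 2.042×10¹⁰ − 3.318×10⁹ = 1.710×10¹⁰ K⁴.
1/ε₁ + 1/ε₂ − 1 = 3.125 + 1.163 − 1 = 3.288.
q = 5.67×10⁻⁸ × 1.710×10¹⁰ / 3.288.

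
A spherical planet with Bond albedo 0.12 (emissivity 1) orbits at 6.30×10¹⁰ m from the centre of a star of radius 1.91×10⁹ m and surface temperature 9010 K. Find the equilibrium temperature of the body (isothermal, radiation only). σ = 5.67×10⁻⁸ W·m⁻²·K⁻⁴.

The star's surface emits σT_*⁴; at distance d the flux is S = σT_*⁴(R_*/d)².
S = 5.67×10⁻⁸·(9010)⁴·(1.91×10⁹/6.30×10¹⁰)² = 3.435×10⁵ W/m².
For an isothermal sphere T⁴ = (1−a)S/(4σ) = 1.333×10¹² K⁴.

T ≈ 1070 K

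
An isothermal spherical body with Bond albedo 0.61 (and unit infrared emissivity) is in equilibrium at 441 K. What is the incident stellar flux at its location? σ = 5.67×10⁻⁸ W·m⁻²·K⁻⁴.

(1−a)S·πr² = σ·4πr²·T⁴ ⇒ S = 4σT⁴/(1−a).
S = 4·5.67×10⁻⁸·3.782×10¹⁰/0.390.

S ≈ 22000 W/m²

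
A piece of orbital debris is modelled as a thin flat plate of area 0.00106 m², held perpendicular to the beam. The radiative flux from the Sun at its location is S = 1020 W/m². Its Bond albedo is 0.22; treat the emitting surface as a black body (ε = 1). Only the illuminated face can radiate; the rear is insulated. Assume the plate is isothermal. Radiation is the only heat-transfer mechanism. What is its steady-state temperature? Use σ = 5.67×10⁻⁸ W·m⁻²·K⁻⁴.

At equilibrium, absorbed power = emitted power.
Absorbing cross-section = A = 0.001060 m²; emitting surface = A = 0.001060 m² (ratio 1).
(1−a)S·A_cross = εσ·A_surf·T⁴  ⇒  T⁴ = (1−a)S/(1σ).
T⁴ = 0.780·1020/(1·5.67×10⁻⁸) = 1.403×10¹⁰ K⁴.
T = (1.403×10¹⁰)^(1/4).

T ≈ 344 K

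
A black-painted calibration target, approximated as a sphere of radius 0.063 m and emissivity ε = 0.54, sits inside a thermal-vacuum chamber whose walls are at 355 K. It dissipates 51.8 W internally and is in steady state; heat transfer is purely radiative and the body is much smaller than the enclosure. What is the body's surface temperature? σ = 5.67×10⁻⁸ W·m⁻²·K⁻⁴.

T ≈ 472 K

For a small grey body in a large enclosure, net radiated power = εσA(T⁴ − T_w⁴).
Steady state: P = εσA(T⁴ − T_w⁴) with A = 4πr² = 0.04988 m².
T⁴ = P/(εσA) + T_w⁴ = 51.8/(0.54·5.67×10⁻⁸·0.04988) + (355)⁴
    = 3.392×10¹⁰ + 1.588×10¹⁰ = 4.980×10¹⁰ K⁴.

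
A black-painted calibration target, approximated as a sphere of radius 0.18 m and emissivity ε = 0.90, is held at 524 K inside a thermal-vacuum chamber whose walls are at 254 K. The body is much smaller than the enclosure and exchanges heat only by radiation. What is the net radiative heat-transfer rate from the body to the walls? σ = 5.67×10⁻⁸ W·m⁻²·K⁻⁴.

P_net ≈ 1480 W

For a small grey body in a large enclosure: P_net = εσA(T_body⁴ − T_wall⁴).
A = 4πr² = 0.4072 m²; T_body⁴ − T_wall⁴ = 7.539×10¹⁰ − 4.162×10⁹ = 7.123×10¹⁰ K⁴.
|P_net| = 0.90·5.67×10⁻⁸·0.4072·7.123×10¹⁰.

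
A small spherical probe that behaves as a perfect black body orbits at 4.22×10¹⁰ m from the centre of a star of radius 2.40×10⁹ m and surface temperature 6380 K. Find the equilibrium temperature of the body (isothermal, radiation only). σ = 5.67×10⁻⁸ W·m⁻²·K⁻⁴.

T ≈ 1080 K

The star's surface emits σT_*⁴; at distance d the flux is S = σT_*⁴(R_*/d)².
S = 5.67×10⁻⁸·(6380)⁴·(2.40×10⁹/4.22×10¹⁰)² = 3.039×10⁵ W/m².
For an isothermal sphere T⁴ = (1−a)S/(4σ) = 1.340×10¹² K⁴.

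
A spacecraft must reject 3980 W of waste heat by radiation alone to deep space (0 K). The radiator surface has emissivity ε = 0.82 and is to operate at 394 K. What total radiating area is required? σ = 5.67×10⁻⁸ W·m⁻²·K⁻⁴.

A ≈ 3.55 m²

P = εσA T⁴ ⇒ A = P/(εσT⁴).
T⁴ = 2.410×10¹⁰ K⁴.
A = 3980/(0.82 × 5.67×10⁻⁸ × 2.410×10¹⁰).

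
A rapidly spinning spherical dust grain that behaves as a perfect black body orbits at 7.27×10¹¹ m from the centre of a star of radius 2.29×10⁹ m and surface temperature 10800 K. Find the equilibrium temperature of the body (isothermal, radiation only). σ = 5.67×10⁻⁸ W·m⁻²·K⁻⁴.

The star's surface emits σT_*⁴; at distance d the flux is S = σT_*⁴(R_*/d)².
S = 5.67×10⁻⁸·(10800)⁴·(2.29×10⁹/7.27×10¹¹)² = 7654 W/m².
For an isothermal sphere T⁴ = (1−a)S/(4σ) = 3.375×10¹⁰ K⁴.

T ≈ 429 K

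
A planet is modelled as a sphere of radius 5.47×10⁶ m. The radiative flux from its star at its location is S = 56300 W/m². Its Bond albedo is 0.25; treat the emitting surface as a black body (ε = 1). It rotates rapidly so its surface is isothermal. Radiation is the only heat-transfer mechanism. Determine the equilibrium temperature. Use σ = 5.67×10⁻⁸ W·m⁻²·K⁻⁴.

T ≈ 657 K

At equilibrium, absorbed power = emitted power.
Absorbing cross-section = πr² = 9.400×10¹³ m²; emitting surface = 4πr² = 3.760×10¹⁴ m² (ratio 4).
(1−a)S·A_cross = εσ·A_surf·T⁴  ⇒  T⁴ = (1−a)S/(4σ).
T⁴ = 0.750·56300/(4·5.67×10⁻⁸) = 1.862×10¹¹ K⁴.
T = (1.862×10¹¹)^(1/4).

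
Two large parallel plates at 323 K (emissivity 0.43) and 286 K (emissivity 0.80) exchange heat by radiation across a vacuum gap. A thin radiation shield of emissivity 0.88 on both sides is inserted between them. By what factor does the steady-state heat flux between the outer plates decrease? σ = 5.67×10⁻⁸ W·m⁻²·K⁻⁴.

Without shield: q₀ = σΔ(T⁴)/(1/ε₁+1/ε₂−1) with denominator 2.576.
With shield the two gaps are in series; the resistances add: (1/ε₁+1/ε_s−1)+(1/ε_s+1/ε₂−1) = 2.462+1.386 = 3.848.
Heat-flux ratio q₀/q = 3.848/2.576.

factor ≈ 1.49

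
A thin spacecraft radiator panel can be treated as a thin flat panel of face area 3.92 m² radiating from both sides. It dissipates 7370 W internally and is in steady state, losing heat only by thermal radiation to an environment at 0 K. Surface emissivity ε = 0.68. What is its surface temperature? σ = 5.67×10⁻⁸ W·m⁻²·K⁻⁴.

T ≈ 395 K

Steady state: internal power = radiated power, P = εσA T⁴.
Radiating area A = 2·3.92 = 7.840 m².
T⁴ = P/(εσA) = 7370/(0.68·5.67×10⁻⁸·7.840) = 2.438×10¹⁰ K⁴.
T = (2.438×10¹⁰)^(1/4).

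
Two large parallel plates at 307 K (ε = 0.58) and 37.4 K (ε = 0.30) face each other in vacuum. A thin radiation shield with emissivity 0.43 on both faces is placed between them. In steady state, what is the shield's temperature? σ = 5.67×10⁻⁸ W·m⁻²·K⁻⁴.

In steady state the net flux on the hot side equals that on the cold side.
σ(T₁⁴−T_s⁴)/D₁ = σ(T_s⁴−T₂⁴)/D₂, with D₁ = 1/ε₁+1/ε_s−1 = 3.050, D₂ = 1/ε_s+1/ε₂−1 = 4.659.
Solve for T_s⁴: T_s⁴ = (D₂·T₁⁴ + D₁·T₂⁴)/(D₁+D₂) = 5.369×10⁹ K⁴.

T_s ≈ 271 K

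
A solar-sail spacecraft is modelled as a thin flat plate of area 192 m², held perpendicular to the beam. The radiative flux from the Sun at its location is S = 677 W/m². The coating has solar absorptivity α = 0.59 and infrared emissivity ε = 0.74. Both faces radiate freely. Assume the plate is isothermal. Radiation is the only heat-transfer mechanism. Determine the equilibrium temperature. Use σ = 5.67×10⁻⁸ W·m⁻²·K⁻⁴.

T ≈ 263 K

At equilibrium, absorbed power = emitted power.
Absorbing cross-section = A = 192.0 m²; emitting surface = 2A = 384.0 m² (ratio 2).
αS·A_cross = εσ·A_surf·T⁴  ⇒  T⁴ = αS/(ε·2σ).
T⁴ = 0.590·677/(0.74·2·5.67×10⁻⁸) = 4.760×10⁹ K⁴.
T = (4.760×10⁹)^(1/4).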